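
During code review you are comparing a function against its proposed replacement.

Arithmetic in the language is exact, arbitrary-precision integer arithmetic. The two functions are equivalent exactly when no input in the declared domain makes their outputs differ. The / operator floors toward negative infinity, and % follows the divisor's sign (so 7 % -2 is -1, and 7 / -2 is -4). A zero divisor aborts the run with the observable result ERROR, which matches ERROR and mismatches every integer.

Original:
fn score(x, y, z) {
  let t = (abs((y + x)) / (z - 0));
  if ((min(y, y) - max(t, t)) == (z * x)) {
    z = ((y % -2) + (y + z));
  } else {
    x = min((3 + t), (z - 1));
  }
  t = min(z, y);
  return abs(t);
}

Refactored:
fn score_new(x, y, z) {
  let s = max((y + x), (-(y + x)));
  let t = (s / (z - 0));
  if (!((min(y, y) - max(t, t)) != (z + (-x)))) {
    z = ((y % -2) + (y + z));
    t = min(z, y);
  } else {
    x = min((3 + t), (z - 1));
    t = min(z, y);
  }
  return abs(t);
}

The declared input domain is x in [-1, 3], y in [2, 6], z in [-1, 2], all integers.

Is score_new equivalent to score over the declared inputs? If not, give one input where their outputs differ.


The rewrite breaks on x=-1, y=4, z=2, where the results are 2 and 4.
score: t=1, then ((min(y, y) - max(t, t)) == (z * x)) is false, then x=1, then t=2, then returns 2
score_new: s=3, then t=1, then (!((min(y, y) - max(t, t)) != (z + (-x)))) is true, then z=6, then t=4, then returns 4
verdict: not equivalent; witness: x=-1, y=4, z=2


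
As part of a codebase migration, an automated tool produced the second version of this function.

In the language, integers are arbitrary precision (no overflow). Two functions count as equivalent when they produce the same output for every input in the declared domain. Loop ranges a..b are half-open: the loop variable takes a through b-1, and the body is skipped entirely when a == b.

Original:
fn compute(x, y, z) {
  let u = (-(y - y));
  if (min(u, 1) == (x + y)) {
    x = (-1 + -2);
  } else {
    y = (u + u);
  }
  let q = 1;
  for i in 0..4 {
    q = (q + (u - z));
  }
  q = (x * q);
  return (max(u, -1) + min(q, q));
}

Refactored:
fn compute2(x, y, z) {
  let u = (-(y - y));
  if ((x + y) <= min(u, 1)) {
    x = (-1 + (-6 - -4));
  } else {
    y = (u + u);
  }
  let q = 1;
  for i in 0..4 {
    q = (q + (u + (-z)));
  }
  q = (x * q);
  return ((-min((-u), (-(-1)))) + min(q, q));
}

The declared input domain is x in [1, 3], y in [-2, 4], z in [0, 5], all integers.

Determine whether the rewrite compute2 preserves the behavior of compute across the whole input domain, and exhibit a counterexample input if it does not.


Run the pair on x=1, y=-2, z=0.
compute: u = 0; (min(u, 1) == (x + y)) -> false; y = 0; q = 1; [i=0]; q = 1; [i=1]; q = 1; [i=2]; q = 1; [i=3]; q = 1; q = 1; return 1
compute2: u = 0; ((x + y) <= min(u, 1)) -> true; x = -3; q = 1; [i=0]; q = 1; [i=1]; q = 1; [i=2]; q = 1; [i=3]; q = 1; q = -3; return -3
1 against -3: the behavior changed.
verdict: not equivalent; witness: x=1, y=-2, z=0


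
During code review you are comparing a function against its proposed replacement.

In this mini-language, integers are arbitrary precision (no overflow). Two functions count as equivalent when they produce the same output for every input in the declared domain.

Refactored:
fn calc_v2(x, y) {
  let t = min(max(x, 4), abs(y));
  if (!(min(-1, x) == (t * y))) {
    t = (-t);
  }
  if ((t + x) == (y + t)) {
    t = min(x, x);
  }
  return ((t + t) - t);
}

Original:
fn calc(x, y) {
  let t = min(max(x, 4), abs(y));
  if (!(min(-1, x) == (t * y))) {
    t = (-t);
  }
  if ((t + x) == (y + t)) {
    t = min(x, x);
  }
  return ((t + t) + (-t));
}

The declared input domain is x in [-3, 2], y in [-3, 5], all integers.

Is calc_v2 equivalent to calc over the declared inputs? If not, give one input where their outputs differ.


Side by side, the visible changes include: arithmetic usage differs.
Tracing x=1, y=-1: calc: t := 1 | (!(min(-1, x) == (t * y))): false | ((t + x) == (y + t)): false | result 1 | calc_v2: t := 1 | (!(min(-1, x) == (t * y))): false | ((t + x) == (y + t)): false | result 1 — matching result 1.
Sweeping the whole domain (54 inputs) finds no disagreement.
verdict: equivalent


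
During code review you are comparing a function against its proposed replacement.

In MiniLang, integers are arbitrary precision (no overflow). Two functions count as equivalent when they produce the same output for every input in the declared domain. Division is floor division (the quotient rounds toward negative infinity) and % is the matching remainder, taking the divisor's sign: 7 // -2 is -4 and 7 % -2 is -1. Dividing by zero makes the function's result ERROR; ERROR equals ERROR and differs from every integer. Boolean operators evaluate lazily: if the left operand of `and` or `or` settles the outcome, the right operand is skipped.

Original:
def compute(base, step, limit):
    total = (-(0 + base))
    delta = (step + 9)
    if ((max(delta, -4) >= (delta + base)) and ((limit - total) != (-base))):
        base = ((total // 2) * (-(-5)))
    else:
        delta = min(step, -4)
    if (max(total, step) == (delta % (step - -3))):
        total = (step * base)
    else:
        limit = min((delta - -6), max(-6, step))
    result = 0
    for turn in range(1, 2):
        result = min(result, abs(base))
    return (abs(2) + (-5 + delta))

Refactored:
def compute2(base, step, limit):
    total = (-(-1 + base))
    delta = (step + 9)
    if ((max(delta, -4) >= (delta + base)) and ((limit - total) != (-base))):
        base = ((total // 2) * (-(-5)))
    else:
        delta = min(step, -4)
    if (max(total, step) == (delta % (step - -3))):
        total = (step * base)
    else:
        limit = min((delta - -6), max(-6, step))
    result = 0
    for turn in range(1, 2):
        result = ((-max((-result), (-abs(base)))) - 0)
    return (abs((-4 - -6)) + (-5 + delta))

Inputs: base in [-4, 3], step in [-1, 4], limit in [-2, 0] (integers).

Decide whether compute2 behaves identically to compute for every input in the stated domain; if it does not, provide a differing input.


The rewrite breaks on base=0, step=-1, limit=0, where the results are -7 and 5.
compute: total becomes 0; next delta becomes 8; next ((max(delta, -4) >= (delta + base)) and ((limit - total) != (-base))) evaluates to false; next delta becomes -4; next (max(total, step) == (delta % (step - -3))) evaluates to true; next total becomes 0; next result becomes 0; next at turn=1:; next result becomes 0; next final value -7
compute2: total becomes 1; next delta becomes 8; next ((max(delta, -4) >= (delta + base)) and ((limit - total) != (-base))) evaluates to true; next base becomes 0; next (max(total, step) == (delta % (step - -3))) evaluates to false; next limit becomes -1; next result becomes 0; next at turn=1:; next result becomes 0; next final value 5
verdict: not equivalent; witness: base=0, step=-1, limit=0


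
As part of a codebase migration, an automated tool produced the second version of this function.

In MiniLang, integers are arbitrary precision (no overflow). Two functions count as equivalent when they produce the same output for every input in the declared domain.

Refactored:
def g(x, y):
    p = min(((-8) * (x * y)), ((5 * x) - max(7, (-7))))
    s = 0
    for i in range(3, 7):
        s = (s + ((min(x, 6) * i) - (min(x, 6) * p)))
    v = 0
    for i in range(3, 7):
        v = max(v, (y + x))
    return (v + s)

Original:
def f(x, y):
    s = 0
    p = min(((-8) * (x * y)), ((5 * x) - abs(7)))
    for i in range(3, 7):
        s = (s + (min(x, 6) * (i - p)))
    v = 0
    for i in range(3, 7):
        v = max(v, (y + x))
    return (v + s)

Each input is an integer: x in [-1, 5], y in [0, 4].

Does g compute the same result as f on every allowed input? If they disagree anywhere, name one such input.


Behavior is preserved: although arithmetic usage differs, plus min/max/abs usage differs, plus constant usage differs, the outputs never diverge.
As a probe, take x=5, y=4: f runs s = 0; p = -160; [i=3]; s = 815; [i=4]; s = 1635; [i=5]; s = 2460; [i=6]; s = 3290; v = 0; [i=3]; v = 9; [i=4]; v = 9; [i=5]; v = 9; [i=6]; v = 9; return 3299; g runs p = -160; s = 0; [i=3]; s = 815; [i=4]; s = 1635; [i=5]; s = 2460; [i=6]; s = 3290; v = 0; [i=3]; v = 9; [i=4]; v = 9; [i=5]; v = 9; [i=6]; v = 9; return 3299; both end at 3299.
Sweeping the whole domain (35 inputs) finds no disagreement.
verdict: equivalent


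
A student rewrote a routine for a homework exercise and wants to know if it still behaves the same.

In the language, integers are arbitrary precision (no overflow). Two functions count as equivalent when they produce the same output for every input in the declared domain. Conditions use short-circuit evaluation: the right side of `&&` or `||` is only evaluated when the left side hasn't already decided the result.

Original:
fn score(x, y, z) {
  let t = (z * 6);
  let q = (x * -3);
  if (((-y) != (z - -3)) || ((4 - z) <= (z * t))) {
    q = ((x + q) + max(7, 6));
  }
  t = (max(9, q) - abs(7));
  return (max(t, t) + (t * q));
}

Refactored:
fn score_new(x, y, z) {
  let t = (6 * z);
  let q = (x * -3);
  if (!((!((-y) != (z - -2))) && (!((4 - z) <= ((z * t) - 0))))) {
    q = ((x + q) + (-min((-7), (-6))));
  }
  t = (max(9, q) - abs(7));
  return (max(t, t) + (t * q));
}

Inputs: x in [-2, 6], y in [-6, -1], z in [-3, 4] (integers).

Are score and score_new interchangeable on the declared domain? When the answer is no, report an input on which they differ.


x=-2, y=-3, z=0 yields 14 from score but 48 from score_new.
verdict: not equivalent; witness: x=-2, y=-3, z=0


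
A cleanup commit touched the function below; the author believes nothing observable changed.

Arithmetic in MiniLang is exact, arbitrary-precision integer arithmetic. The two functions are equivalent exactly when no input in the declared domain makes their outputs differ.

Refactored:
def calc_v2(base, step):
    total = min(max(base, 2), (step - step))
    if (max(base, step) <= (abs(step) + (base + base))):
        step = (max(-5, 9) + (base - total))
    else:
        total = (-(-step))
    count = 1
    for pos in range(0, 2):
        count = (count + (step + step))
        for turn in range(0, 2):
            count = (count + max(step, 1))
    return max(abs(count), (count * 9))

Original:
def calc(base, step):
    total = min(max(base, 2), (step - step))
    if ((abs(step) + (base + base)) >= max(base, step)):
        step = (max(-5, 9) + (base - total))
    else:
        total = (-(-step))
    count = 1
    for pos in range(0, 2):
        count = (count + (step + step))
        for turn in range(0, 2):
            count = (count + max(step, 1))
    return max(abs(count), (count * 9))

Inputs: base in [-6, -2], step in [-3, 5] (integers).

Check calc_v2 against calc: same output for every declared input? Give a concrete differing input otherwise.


Side by side, the visible changes include: comparison usage differs.
One worked example (base=-2, step=2) — calc: total becomes 0; next ((abs(step) + (base + base)) >= max(base, step)) evaluates to false; next total becomes 2; next count becomes 1; next at pos=0:; next count becomes 5; next at turn=0:; next count becomes 7; next at turn=1:; next count becomes 9; next at pos=1:; next count becomes 13; next at turn=0:; next count becomes 15; next at turn=1:; next count becomes 17; next final value 153; calc_v2: total becomes 0; next (max(base, step) <= (abs(step) + (base + base))) evaluates to false; next total becomes 2; next count becomes 1; next at pos=0:; next count becomes 5; next at turn=0:; next count becomes 7; next at turn=1:; next count becomes 9; next at pos=1:; next count becomes 13; next at turn=0:; next count becomes 15; next at turn=1:; next count becomes 17; next final value 153; agreement on 153.
Across all 45 domain points the two functions coincide.
verdict: equivalent


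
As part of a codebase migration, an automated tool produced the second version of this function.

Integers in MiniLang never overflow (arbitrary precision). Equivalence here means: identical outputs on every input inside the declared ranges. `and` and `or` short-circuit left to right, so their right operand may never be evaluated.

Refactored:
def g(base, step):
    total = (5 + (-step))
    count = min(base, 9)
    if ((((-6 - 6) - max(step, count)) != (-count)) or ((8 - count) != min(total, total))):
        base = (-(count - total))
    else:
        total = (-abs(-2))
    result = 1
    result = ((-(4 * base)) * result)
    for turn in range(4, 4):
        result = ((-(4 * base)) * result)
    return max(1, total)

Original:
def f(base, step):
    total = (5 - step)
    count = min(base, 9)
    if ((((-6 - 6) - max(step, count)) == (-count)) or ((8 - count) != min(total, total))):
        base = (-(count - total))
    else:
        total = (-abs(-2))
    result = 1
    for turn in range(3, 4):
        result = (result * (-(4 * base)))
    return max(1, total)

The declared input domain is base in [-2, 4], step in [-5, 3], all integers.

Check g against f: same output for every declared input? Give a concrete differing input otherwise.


Take base=-2, step=-5.
f: total becomes 10; next count becomes -2; next ((((-6 - 6) - max(step, count)) == (-count)) or ((8 - count) != min(total, total))) evaluates to false; next total becomes -2; next result becomes 1; next at turn=3:; next result becomes 8; next final value 1
g: total becomes 10; next count becomes -2; next ((((-6 - 6) - max(step, count)) != (-count)) or ((8 - count) != min(total, total))) evaluates to true; next base becomes 12; next result becomes 1; next result becomes -48; next turn never enters its loop body; next final value 10
1 and 10 differ, so these are not the same function on this domain.
verdict: not equivalent; witness: base=-2, step=-5


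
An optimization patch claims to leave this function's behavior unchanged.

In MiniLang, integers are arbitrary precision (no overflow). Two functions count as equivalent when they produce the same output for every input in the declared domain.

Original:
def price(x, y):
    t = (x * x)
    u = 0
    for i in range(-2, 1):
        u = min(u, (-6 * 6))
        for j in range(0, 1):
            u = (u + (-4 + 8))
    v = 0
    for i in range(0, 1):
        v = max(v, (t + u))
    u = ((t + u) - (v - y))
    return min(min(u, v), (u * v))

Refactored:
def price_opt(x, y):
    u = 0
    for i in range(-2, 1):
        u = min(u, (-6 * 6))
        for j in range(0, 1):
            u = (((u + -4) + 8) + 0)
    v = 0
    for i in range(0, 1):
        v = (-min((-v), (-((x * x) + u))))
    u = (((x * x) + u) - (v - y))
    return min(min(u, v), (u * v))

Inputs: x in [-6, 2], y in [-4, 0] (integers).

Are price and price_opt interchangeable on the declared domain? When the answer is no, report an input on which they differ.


The two versions differ — the changes include arithmetic usage differs; also constant usage differs; also statement counts differ; also min/max/abs usage differs; also local variable names differ.
As a probe, take x=0, y=0: price runs t := 0 | u := 0 | iter i=-2: | u := -36 | iter j=0: | u := -32 | iter i=-1: | u := -36 | iter j=0: | u := -32 | iter i=0: | u := -36 | iter j=0: | u := -32 | v := 0 | iter i=0: | v := 0 | u := -32 | result -32; price_opt runs u := 0 | iter i=-2: | u := -36 | iter j=0: | u := -32 | iter i=-1: | u := -36 | iter j=0: | u := -32 | iter i=0: | u := -36 | iter j=0: | u := -32 | v := 0 | iter i=0: | v := 0 | u := -32 | result -32; both end at -32.
Checked all 45 inputs in the declared domain: the outputs agree on every one.
verdict: equivalent


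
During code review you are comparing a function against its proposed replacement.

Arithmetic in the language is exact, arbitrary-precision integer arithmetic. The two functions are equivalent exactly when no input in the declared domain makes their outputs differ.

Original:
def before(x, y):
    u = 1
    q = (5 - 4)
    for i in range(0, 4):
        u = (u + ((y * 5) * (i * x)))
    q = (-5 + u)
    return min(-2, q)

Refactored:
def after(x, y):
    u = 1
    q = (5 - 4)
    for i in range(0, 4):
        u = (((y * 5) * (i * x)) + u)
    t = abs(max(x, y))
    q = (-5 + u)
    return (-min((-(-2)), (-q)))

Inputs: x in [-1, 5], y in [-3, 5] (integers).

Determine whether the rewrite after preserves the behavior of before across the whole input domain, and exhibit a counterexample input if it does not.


There is a counterexample at x=-1, y=-3: -2 on one side, 86 on the other.
before: u becomes 1; next q becomes 1; next at i=0:; next u becomes 1; next at i=1:; next u becomes 16; next at i=2:; next u becomes 46; next at i=3:; next u becomes 91; next q becomes 86; next final value -2
after: u becomes 1; next q becomes 1; next at i=0:; next u becomes 1; next at i=1:; next u becomes 16; next at i=2:; next u becomes 46; next at i=3:; next u becomes 91; next t becomes 1; next q becomes 86; next final value 86
verdict: not equivalent; witness: x=-1, y=-3


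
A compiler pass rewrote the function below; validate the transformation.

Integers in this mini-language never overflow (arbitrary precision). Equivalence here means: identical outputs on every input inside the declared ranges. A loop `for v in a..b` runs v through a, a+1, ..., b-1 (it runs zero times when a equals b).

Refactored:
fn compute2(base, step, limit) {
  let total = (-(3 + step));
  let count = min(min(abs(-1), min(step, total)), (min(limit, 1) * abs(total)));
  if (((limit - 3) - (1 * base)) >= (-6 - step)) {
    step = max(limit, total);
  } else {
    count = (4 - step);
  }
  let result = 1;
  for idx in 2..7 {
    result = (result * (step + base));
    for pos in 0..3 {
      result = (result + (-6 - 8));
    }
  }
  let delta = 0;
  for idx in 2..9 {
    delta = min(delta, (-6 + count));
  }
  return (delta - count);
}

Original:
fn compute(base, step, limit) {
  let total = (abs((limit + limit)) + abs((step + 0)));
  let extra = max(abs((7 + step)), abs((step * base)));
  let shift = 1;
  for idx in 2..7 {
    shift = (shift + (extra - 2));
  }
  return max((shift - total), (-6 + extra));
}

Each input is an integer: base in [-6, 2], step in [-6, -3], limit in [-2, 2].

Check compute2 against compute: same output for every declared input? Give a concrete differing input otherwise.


Evaluate both at base=-6, step=-6, limit=-2.
compute: total = 10; extra = 36; shift = 1; [idx=2]; shift = 35; [idx=3]; shift = 69; [idx=4]; shift = 103; [idx=5]; shift = 137; [idx=6]; shift = 171; return 161
compute2: total = 3; count = -6; (((limit - 3) - (1 * base)) >= (-6 - step)) -> true; step = 3; result = 1; [idx=2]; result = -3; [pos=0]; result = -17; [pos=1]; result = -31; [pos=2]; result = -45; [idx=3]; result = 135; [pos=0]; result = 121; [pos=1]; result = 107; [pos=2]; result = 93; [idx=4]; result = -279; [pos=0]; result = -293; [pos=1]; result = -307; [pos=2]; result = -321; [idx=5]; result = 963; [pos=0]; result = 949; [pos=1]; result = 935; [pos=2]; result = 921; [idx=6]; result = -2763; [pos=0]; result = -2777; [pos=1]; result = -2791; [pos=2]; result = -2805; delta = 0; [idx=2]; delta = -12; [idx=3]; delta = -12; [idx=4]; delta = -12; [idx=5]; delta = -12; [idx=6]; delta = -12; [idx=7]; delta = -12; [idx=8]; delta = -12; return -6
161 and -6 differ, so these are not the same function on this domain.
verdict: not equivalent; witness: base=-6, step=-6, limit=-2


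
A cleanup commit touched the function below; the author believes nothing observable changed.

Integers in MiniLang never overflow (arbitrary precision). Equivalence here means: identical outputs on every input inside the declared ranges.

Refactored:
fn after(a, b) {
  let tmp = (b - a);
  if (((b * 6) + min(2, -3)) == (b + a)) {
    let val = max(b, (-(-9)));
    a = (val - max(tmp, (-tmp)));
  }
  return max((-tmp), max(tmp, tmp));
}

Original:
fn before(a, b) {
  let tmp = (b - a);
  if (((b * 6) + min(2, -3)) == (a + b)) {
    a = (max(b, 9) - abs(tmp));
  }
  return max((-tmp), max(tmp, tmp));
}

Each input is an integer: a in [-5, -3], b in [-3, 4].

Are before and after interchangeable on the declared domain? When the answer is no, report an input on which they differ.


Side by side, the visible changes include: statement counts differ, and min/max/abs usage differs, and local variable names differ.
Tracing a=-5, b=1: before: tmp = 6; (((b * 6) + min(2, -3)) == (a + b)) -> false; return 6 | after: tmp = 6; (((b * 6) + min(2, -3)) == (b + a)) -> false; return 6 — matching result 6.
Sweeping the whole domain (24 inputs) finds no disagreement.
verdict: equivalent


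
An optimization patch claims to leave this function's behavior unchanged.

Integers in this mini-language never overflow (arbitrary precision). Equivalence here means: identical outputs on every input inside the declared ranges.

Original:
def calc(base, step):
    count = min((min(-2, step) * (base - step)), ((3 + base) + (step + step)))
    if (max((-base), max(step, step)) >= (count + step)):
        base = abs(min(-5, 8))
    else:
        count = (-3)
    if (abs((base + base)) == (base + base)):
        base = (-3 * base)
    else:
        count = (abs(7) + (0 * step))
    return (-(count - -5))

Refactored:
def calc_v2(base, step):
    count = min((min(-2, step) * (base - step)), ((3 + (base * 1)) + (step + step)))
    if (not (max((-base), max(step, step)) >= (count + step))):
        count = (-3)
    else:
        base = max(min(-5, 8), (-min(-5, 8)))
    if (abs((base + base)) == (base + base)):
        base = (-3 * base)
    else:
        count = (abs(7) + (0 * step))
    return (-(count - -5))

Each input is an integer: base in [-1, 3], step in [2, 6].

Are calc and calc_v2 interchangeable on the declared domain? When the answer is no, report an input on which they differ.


Changes here: constant usage differs, min/max/abs usage differs, arithmetic usage differs, boolean connective usage differs; the full 25-point sweep finds no disagreement.
verdict: equivalent


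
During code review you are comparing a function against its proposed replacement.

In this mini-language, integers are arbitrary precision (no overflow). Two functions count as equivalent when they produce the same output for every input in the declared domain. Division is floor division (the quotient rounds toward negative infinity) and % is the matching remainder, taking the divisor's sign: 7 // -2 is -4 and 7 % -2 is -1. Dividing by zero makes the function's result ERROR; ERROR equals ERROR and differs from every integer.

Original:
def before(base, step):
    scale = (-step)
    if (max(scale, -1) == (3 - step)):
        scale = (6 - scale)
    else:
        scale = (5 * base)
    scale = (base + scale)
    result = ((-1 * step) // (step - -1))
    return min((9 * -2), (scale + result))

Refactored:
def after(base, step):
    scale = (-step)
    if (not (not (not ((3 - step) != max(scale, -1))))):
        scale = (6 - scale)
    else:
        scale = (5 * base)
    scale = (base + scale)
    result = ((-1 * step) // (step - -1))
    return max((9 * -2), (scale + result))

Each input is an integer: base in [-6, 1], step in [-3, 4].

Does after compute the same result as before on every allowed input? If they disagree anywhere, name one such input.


There is a counterexample at base=-6, step=-3: -38 on one side, -18 on the other.
before: scale becomes 3; next (max(scale, -1) == (3 - step)) evaluates to false; next scale becomes -30; next scale becomes -36; next result becomes -2; next final value -38
after: scale becomes 3; next (not (not (not ((3 - step) != max(scale, -1))))) evaluates to false; next scale becomes -30; next scale becomes -36; next result becomes -2; next final value -18
verdict: not equivalent; witness: base=-6, step=-3


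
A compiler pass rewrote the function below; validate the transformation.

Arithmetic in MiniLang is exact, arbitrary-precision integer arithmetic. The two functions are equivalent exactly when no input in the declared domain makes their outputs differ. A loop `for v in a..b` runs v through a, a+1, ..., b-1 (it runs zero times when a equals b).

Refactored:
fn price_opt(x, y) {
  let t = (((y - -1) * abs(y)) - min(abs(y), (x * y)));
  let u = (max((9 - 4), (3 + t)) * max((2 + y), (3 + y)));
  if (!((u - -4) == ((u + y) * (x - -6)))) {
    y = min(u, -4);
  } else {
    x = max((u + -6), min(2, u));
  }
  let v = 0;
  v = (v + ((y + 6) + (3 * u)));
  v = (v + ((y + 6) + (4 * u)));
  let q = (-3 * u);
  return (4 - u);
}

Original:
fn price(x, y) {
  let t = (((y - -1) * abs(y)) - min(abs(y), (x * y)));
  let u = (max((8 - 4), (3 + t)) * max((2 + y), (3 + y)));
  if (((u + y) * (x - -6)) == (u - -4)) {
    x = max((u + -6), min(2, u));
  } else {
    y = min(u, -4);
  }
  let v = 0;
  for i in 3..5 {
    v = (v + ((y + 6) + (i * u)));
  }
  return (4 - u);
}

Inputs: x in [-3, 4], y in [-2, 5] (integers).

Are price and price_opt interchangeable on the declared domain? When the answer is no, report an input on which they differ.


There is a counterexample at x=-3, y=-2: 0 on one side, -1 on the other.
price: t=-4, then u=4, then (((u + y) * (x - -6)) == (u - -4)) is false, then y=-4, then v=0, then (i=3), then v=14, then (i=4), then v=32, then returns 0
price_opt: t=-4, then u=5, then (!((u - -4) == ((u + y) * (x - -6)))) is false, then x=2, then v=0, then v=19, then v=43, then q=-15, then returns -1
verdict: not equivalent; witness: x=-3, y=-2


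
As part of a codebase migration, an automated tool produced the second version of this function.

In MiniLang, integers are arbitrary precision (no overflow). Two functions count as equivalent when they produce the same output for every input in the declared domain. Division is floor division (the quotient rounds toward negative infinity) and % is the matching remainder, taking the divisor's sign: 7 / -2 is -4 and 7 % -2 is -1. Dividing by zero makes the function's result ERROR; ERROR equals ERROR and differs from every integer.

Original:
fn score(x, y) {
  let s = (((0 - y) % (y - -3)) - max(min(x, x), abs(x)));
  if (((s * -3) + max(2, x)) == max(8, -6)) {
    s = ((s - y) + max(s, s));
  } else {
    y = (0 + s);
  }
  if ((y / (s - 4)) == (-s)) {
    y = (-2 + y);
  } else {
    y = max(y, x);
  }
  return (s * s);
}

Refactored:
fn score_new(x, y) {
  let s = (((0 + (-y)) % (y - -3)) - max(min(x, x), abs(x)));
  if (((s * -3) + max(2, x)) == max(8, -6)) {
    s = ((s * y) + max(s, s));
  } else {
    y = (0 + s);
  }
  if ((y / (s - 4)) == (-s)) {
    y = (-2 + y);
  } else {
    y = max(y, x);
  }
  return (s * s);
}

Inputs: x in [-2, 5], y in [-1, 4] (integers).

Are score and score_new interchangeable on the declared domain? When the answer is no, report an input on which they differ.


There is a counterexample at x=-2, y=0: 16 on one side, 4 on the other.
score: s := -2 | (((s * -3) + max(2, x)) == max(8, -6)): true | s := -4 | ((y / (s - 4)) == (-s)): false | y := 0 | result 16
score_new: s := -2 | (((s * -3) + max(2, x)) == max(8, -6)): true | s := -2 | ((y / (s - 4)) == (-s)): false | y := 0 | result 4
verdict: not equivalent; witness: x=-2, y=0


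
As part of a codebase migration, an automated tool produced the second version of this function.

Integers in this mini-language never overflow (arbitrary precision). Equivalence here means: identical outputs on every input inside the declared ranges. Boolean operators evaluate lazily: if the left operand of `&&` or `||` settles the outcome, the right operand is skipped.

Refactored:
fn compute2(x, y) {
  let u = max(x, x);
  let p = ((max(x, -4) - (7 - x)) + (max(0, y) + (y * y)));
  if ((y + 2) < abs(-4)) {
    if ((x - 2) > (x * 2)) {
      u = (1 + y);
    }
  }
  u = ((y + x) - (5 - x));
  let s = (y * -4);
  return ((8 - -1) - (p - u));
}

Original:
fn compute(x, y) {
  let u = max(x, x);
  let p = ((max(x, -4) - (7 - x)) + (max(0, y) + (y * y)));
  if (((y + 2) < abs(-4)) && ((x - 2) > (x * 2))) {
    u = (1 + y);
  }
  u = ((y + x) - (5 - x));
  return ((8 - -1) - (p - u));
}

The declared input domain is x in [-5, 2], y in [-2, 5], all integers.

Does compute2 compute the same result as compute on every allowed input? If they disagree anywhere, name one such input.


Although statement counts differ; and boolean connective usage differs; and constant usage differs; and arithmetic usage differs; and branching structure differs; and local variable names differ, 64/64 inputs agree.
verdict: equivalent


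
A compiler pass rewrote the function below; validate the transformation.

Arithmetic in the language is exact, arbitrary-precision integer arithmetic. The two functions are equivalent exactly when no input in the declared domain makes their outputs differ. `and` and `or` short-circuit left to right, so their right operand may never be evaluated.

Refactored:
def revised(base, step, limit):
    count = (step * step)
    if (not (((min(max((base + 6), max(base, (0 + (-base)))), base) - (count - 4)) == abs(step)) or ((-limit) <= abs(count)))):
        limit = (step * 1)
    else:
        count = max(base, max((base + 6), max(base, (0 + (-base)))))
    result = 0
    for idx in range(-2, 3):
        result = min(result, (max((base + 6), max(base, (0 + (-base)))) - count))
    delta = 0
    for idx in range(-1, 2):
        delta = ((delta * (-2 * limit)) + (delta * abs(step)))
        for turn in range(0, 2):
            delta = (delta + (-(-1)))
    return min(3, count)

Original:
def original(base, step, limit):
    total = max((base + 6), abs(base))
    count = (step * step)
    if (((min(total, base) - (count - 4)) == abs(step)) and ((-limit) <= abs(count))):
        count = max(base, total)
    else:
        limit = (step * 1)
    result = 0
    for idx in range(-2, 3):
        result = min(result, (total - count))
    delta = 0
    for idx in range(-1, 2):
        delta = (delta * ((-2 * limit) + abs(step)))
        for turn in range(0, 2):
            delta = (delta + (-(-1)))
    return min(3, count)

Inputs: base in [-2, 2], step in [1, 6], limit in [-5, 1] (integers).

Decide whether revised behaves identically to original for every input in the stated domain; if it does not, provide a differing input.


Take base=-2, step=1, limit=-5.
original: total := 4 | count := 1 | (((min(total, base) - (count - 4)) == abs(step)) and ((-limit) <= abs(count))): false | limit := 1 | result := 0 | iter idx=-2: | result := 0 | iter idx=-1: | result := 0 | iter idx=0: | result := 0 | iter idx=1: | result := 0 | iter idx=2: | result := 0 | delta := 0 | iter idx=-1: | delta := 0 | iter turn=0: | delta := 1 | iter turn=1: | delta := 2 | iter idx=0: | delta := -2 | iter turn=0: | delta := -1 | iter turn=1: | delta := 0 | iter idx=1: | delta := 0 | iter turn=0: | delta := 1 | iter turn=1: | delta := 2 | result 1
revised: count := 1 | (not (((min(max((base + 6), max(base, (0 + (-base)))), base) - (count - 4)) == abs(step)) or ((-limit) <= abs(count)))): false | count := 4 | result := 0 | iter idx=-2: | result := 0 | iter idx=-1: | result := 0 | iter idx=0: | result := 0 | iter idx=1: | result := 0 | iter idx=2: | result := 0 | delta := 0 | iter idx=-1: | delta := 0 | iter turn=0: | delta := 1 | iter turn=1: | delta := 2 | iter idx=0: | delta := 22 | iter turn=0: | delta := 23 | iter turn=1: | delta := 24 | iter idx=1: | delta := 264 | iter turn=0: | delta := 265 | iter turn=1: | delta := 266 | result 3
1 != 3, so the rewrite changes behavior.
verdict: not equivalent; witness: base=-2, step=1, limit=-5


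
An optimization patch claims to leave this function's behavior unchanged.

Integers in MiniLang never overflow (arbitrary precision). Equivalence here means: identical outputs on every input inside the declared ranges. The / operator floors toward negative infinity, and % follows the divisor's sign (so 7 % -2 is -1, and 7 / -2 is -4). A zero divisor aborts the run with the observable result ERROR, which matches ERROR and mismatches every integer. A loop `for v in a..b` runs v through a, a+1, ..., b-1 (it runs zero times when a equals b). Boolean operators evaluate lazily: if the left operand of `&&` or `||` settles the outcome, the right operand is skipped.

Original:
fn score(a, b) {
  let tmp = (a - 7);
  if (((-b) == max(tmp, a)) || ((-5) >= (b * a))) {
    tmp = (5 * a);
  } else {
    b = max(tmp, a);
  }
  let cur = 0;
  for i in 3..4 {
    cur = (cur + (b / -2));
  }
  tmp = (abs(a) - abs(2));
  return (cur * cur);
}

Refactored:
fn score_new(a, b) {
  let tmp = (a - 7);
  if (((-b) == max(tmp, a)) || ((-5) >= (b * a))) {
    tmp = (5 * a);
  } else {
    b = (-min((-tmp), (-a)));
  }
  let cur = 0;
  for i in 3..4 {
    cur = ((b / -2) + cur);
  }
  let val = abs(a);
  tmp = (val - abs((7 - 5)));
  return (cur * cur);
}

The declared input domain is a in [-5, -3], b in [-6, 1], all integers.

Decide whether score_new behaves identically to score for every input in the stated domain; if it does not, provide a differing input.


Behavior is preserved: although local variable names differ; also min/max/abs usage differs; also arithmetic usage differs; also statement counts differ; also constant usage differs, the outputs never diverge.
One worked example (a=-5, b=-5) — score: tmp becomes -12; next (((-b) == max(tmp, a)) || ((-5) >= (b * a))) evaluates to false; next b becomes -5; next cur becomes 0; next at i=3:; next cur becomes 2; next tmp becomes 3; next final value 4; score_new: tmp becomes -12; next (((-b) == max(tmp, a)) || ((-5) >= (b * a))) evaluates to false; next b becomes -5; next cur becomes 0; next at i=3:; next cur becomes 2; next val becomes 5; next tmp becomes 3; next final value 4; agreement on 4.
Checked all 24 inputs in the declared domain: the outputs agree on every one.
verdict: equivalent


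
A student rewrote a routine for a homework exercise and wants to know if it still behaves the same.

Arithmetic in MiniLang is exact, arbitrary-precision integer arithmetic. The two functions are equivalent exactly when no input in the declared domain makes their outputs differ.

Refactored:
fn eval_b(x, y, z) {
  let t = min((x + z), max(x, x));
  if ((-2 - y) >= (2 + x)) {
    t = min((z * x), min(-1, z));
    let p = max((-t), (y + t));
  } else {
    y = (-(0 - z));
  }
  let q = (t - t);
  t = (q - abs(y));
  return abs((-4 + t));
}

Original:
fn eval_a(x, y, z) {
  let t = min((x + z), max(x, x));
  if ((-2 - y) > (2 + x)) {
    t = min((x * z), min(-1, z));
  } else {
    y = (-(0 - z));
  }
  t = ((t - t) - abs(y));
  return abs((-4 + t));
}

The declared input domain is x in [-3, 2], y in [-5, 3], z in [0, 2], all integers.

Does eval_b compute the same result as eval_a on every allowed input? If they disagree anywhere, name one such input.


Not equivalent: x=-3, y=-1, z=0 separates them (4 vs 5).
eval_a: t := -3 | ((-2 - y) > (2 + x)): false | y := 0 | t := 0 | result 4
eval_b: t := -3 | ((-2 - y) >= (2 + x)): true | t := -1 | p := 1 | q := 0 | t := -1 | result 5
verdict: not equivalent; witness: x=-3, y=-1, z=0


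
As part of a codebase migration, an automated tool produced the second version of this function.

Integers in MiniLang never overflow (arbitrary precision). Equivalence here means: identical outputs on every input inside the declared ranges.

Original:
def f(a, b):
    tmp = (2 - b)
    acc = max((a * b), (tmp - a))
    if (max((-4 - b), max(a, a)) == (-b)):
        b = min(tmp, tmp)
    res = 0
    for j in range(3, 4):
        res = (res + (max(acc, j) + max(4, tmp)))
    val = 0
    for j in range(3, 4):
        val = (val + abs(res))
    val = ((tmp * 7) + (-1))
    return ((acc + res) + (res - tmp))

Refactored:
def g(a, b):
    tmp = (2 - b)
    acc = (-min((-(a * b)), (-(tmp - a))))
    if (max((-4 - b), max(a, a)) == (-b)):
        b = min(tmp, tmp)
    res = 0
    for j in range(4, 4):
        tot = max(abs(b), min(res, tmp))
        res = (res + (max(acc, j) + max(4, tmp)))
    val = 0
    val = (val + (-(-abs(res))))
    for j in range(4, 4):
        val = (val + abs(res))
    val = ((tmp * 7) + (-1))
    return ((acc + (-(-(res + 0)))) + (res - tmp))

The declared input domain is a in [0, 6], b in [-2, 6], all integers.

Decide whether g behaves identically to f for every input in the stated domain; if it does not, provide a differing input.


There is a counterexample at a=0, b=-2: 16 on one side, 0 on the other.
f: tmp becomes 4; next acc becomes 4; next (max((-4 - b), max(a, a)) == (-b)) evaluates to false; next res becomes 0; next at j=3:; next res becomes 8; next val becomes 0; next at j=3:; next val becomes 8; next val becomes 27; next final value 16
g: tmp becomes 4; next acc becomes 4; next (max((-4 - b), max(a, a)) == (-b)) evaluates to false; next res becomes 0; next j never enters its loop body; next val becomes 0; next val becomes 0; next j never enters its loop body; next val becomes 27; next final value 0
verdict: not equivalent; witness: a=0, b=-2


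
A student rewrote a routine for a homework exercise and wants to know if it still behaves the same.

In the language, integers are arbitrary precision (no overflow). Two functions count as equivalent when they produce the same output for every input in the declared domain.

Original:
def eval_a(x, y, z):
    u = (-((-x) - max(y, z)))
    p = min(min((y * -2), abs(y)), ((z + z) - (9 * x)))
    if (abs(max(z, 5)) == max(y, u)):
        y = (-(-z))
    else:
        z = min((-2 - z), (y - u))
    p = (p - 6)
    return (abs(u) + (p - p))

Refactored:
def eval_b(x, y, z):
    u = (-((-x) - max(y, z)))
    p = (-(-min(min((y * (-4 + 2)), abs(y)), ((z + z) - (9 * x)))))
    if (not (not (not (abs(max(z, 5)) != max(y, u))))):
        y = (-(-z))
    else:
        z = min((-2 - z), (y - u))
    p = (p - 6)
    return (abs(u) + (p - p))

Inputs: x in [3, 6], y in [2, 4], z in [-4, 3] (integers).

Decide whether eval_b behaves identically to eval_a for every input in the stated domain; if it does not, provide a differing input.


Reading the diff, among the changes: constant usage differs, plus arithmetic usage differs, plus boolean connective usage differs, plus comparison usage differs.
Tracing x=4, y=3, z=0: eval_a: u becomes 7; next p becomes -36; next (abs(max(z, 5)) == max(y, u)) evaluates to false; next z becomes -4; next p becomes -42; next final value 7 | eval_b: u becomes 7; next p becomes -36; next (not (not (not (abs(max(z, 5)) != max(y, u))))) evaluates to false; next z becomes -4; next p becomes -42; next final value 7 — matching result 7.
Checked all 96 inputs in the declared domain: the outputs agree on every one.
verdict: equivalent


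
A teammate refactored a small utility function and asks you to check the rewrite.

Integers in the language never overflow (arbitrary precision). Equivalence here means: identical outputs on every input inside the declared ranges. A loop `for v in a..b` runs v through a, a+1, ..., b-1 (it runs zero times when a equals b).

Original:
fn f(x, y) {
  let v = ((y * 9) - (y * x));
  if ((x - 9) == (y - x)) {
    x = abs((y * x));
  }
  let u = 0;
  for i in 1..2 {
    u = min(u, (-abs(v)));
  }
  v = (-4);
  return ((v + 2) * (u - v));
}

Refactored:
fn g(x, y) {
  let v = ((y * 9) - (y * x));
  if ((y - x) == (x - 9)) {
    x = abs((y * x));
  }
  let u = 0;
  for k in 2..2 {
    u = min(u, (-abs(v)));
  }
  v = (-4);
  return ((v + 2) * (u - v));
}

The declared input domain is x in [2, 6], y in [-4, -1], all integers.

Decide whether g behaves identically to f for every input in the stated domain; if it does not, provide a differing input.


Not equivalent: x=2, y=-4 separates them (48 vs -8).
f: v becomes -28; next ((x - 9) == (y - x)) evaluates to false; next u becomes 0; next at i=1:; next u becomes -28; next v becomes -4; next final value 48
g: v becomes -28; next ((y - x) == (x - 9)) evaluates to false; next u becomes 0; next k never enters its loop body; next v becomes -4; next final value -8
verdict: not equivalent; witness: x=2, y=-4


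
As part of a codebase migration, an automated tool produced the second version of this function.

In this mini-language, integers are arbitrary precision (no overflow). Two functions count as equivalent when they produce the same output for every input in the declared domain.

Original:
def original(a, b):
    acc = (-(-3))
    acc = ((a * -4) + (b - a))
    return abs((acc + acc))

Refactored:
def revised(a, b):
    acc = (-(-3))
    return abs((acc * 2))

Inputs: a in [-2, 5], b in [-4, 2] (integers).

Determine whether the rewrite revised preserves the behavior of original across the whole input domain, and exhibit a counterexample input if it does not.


Take a=-2, b=-4.
original: acc := 3 | acc := 6 | result 12
revised: acc := 3 | result 6
12 against 6: the behavior changed.
verdict: not equivalent; witness: a=-2, b=-4
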